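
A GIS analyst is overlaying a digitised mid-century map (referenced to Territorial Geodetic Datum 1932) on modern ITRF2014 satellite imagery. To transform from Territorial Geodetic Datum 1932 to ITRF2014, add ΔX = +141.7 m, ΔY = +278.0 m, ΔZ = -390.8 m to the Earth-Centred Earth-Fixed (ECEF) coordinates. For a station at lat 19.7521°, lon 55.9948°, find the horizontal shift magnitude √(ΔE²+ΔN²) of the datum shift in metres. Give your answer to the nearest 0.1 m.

At φ = 19.7521°, λ = 55.9948°: sin φ = 0.337951, cos φ = 0.941164, sin λ = 0.828987, cos λ = 0.559268.
ΔE = −sin λ·ΔX + cos λ·ΔY = −(0.828987)·(141.7) + (0.559268)·(278.0) = 38.01 m.
ΔN = −sin φ cos λ·ΔX − sin φ sin λ·ΔY + cos φ·ΔZ = −(0.337951)(0.559268)(141.7) − (0.337951)(0.828987)(278.0) + (0.941164)(-390.8) = -472.47 m.
Horizontal magnitude = √(ΔE² + ΔN²) = √(38.01² + (-472.47)²) = 474.00 m.

474.0 m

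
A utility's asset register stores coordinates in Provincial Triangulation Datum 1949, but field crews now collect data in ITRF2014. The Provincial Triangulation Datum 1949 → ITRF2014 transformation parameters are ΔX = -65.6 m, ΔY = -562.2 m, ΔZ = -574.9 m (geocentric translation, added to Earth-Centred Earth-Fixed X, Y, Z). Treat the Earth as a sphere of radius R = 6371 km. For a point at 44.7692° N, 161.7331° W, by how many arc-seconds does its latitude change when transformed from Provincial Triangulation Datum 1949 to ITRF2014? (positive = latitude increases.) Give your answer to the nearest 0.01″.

sin φ = 0.704253, cos φ = 0.709949, sin λ = -0.313444, cos λ = -0.949607.
North component: ΔN = −sin φ cos λ·ΔX − sin φ sin λ·ΔY + cos φ·ΔZ = −(0.704253)(-0.949607)(-65.6) − (0.704253)(-0.313444)(-562.2) + (0.709949)(-574.9) = -576.12 m.
1° of latitude spans πR/180 = 111195 m, so Δφ = -576.12 / 111195 × 3600 = -18.652″.

Δφ = -18.65″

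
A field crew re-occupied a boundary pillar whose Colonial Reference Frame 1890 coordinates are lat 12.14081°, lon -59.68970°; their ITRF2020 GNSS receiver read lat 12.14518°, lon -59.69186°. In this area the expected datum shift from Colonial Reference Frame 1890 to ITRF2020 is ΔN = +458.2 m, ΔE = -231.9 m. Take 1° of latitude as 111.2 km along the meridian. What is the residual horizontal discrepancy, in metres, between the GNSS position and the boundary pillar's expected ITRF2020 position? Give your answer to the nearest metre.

28 m

Observed coordinate differences: Δφ = +0.00437°, Δλ = -0.00216°.
Converting to metres (1° lat = 111200 m, cos φ = 0.977634): observed ΔN = 485.9 m, observed ΔE = -234.8 m.
Subtracting the expected shift leaves a residual of 485.9 − (458.2) = 27.7 m north and -234.8 − (-231.9) = -2.9 m east.
Residual distance = √(27.7² + (-2.9)²) = 27.9 m.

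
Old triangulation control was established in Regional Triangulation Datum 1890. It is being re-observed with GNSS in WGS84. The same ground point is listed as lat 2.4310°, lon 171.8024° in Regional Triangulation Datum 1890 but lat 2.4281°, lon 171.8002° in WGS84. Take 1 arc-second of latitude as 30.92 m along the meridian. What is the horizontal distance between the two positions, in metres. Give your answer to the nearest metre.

405 m

Δφ = 2.4281° − 2.4310° = -0.0029°; Δλ = 171.8002° − 171.8024° = -0.0022°.
1° of latitude = 3600 × 30.92 = 111312 m.
ΔN = Δφ × 111312 = -322.8 m; ΔE = Δλ × 111312 × cos(2.4310°) = -0.0022 × 111312 × 0.999100 = -244.7 m.
Distance = √(ΔE² + ΔN²) = √((-244.7)² + (-322.8)²) = 405.0 m.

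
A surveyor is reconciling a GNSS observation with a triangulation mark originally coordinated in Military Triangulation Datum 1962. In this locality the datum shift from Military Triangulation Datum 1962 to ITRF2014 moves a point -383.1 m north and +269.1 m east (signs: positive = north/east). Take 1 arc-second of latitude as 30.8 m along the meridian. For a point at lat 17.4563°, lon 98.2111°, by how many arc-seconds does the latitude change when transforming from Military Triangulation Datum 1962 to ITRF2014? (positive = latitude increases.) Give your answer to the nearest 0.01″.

1″ of latitude = 30.80 m, so Δφ = -383.1 / 30.80 = -12.438″.

Δφ = -12.44″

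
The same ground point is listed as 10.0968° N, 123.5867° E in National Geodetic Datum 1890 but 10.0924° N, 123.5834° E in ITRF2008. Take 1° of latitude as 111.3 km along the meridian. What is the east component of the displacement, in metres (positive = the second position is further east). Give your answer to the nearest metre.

ΔE = -362 m

Δφ = 10.0924° − 10.0968° = -0.0044°; Δλ = 123.5834° − 123.5867° = -0.0033°.
ΔN = Δφ × 111300 = -489.7 m; ΔE = Δλ × 111300 × cos(10.0968°) = -0.0033 × 111300 × 0.984513 = -361.6 m.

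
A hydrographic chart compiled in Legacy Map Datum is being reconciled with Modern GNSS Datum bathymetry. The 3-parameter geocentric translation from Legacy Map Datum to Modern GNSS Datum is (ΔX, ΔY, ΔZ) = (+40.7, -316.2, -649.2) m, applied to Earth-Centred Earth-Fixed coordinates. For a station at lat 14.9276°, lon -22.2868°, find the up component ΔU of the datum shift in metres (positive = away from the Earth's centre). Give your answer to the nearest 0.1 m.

The local up (radial) axis is (cos φ cos λ, cos φ sin λ, sin φ), giving ΔU = 36.389 + 115.870 − 167.233 = -14.97 m.

ΔU = -15.0 m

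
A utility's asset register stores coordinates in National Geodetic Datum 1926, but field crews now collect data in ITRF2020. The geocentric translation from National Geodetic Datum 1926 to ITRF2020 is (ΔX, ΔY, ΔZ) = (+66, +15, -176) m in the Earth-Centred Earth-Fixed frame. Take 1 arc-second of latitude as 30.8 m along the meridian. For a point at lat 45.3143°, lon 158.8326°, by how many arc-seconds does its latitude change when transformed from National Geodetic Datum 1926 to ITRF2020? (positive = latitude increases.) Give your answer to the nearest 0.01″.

sin φ = 0.710975, cos φ = 0.703217, sin λ = 0.361094, cos λ = -0.932529.
North component: ΔN = −sin φ cos λ·ΔX − sin φ sin λ·ΔY + cos φ·ΔZ = −(0.710975)(-0.932529)(66) − (0.710975)(0.361094)(15) + (0.703217)(-176) = -83.86 m.
1° of latitude spans 3600 × 30.80 = 110880 m, so Δφ = -83.86 / 110880 × 3600 = -2.723″.

Δφ = -2.72″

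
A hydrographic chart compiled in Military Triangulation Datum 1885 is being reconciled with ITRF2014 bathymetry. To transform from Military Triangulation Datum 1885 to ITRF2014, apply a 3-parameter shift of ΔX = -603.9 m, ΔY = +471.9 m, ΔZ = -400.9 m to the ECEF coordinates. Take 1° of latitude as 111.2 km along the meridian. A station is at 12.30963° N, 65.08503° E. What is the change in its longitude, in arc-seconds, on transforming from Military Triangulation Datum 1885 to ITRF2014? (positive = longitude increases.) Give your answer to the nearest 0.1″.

sin φ = 0.213195, cos φ = 0.977010, sin λ = 0.906934, cos λ = 0.421273.
East component: ΔE = −sin λ·ΔX + cos λ·ΔY = −(0.906934)(-603.9) + (0.421273)(471.9) = 746.50 m.
1° of latitude spans 111200 m; at latitude φ, 1° of longitude spans that × cos φ = 108643.5 m, so Δλ = 746.50 / 108643.5 × 3600 = 24.736″.

Δλ = 24.7″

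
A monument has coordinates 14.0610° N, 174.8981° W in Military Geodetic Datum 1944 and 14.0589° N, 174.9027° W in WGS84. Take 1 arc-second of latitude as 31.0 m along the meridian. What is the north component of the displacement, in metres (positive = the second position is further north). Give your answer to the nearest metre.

Δφ = 14.0589° − 14.0610° = -0.0021°; Δλ = -174.9027° − -174.8981° = -0.0046°.
1° of latitude = 3600 × 31.00 = 111600 m.
ΔN = Δφ × 111600 = -234.4 m; ΔE = Δλ × 111600 × cos(14.0610°) = -0.0046 × 111600 × 0.970038 = -498.0 m.

ΔN = -234 m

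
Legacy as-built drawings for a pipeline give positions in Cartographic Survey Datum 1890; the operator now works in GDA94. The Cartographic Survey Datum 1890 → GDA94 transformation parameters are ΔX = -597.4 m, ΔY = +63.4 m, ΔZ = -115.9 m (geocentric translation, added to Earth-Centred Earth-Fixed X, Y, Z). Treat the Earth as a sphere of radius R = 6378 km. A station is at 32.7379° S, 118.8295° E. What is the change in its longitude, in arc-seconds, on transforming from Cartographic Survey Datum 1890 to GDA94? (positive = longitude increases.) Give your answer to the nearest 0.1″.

Δλ = 18.9″

sin φ = -0.540797, cos φ = 0.841153, sin λ = 0.876059, cos λ = -0.482205.
East component: ΔE = −sin λ·ΔX + cos λ·ΔY = −(0.876059)(-597.4) + (-0.482205)(63.4) = 492.79 m.
1° of latitude spans πR/180 = 111317 m; at latitude φ, 1° of longitude spans that × cos φ = 93634.7 m, so Δλ = 492.79 / 93634.7 × 3600 = 18.946″.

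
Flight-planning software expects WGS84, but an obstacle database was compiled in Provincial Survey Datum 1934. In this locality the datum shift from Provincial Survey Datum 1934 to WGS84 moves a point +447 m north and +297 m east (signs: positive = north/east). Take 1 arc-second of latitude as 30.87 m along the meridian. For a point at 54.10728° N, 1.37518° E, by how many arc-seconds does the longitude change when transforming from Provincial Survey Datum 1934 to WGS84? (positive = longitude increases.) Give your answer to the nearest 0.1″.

At latitude 54.10728°, cos φ = 0.586269.
1″ of longitude at this latitude = 30.87 × cos φ = 18.0981 m, so Δλ = 297.0 / 18.0981 = 16.411″.

Δλ = 16.4″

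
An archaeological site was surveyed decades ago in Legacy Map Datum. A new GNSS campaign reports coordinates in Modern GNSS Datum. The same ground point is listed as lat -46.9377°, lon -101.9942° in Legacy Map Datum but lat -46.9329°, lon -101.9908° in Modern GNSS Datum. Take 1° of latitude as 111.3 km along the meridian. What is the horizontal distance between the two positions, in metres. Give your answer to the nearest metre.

Δφ = -46.9329° − -46.9377° = +0.0048°; Δλ = -101.9908° − -101.9942° = +0.0034°.
ΔN = Δφ × 111300 = 534.2 m; ΔE = Δλ × 111300 × cos(-46.9377°) = +0.0034 × 111300 × 0.682793 = 258.4 m.
Distance = √(ΔE² + ΔN²) = √(258.4² + 534.2²) = 593.4 m.

593 m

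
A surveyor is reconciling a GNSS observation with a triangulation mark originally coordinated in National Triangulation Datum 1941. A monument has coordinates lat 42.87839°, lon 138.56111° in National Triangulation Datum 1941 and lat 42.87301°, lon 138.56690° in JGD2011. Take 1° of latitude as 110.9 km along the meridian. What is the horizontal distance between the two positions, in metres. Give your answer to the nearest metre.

Δφ = 42.87301° − 42.87839° = -0.00538°; Δλ = 138.56690° − 138.56111° = +0.00579°.
ΔN = Δφ × 110900 = -596.6 m; ΔE = Δλ × 110900 × cos(42.87839°) = +0.00579 × 110900 × 0.732800 = 470.5 m.
Distance = √(ΔE² + ΔN²) = √(470.5² + (-596.6)²) = 759.9 m.

760 m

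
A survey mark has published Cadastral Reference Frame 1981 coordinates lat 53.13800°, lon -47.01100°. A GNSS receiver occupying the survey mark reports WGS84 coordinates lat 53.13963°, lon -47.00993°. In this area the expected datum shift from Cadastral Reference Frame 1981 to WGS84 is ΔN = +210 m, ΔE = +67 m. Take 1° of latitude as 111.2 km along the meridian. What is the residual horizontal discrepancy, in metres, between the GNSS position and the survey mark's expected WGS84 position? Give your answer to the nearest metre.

Observed coordinate differences: Δφ = +0.00163°, Δλ = +0.00107°.
Converting to metres (1° lat = 111200 m, cos φ = 0.599890): observed ΔN = 181.3 m, observed ΔE = 71.4 m.
Subtracting the expected shift leaves a residual of 181.3 − (210) = -28.7 m north and 71.4 − (67) = 4.4 m east.
Residual distance = √((-28.7)² + 4.4²) = 29.1 m.

29 m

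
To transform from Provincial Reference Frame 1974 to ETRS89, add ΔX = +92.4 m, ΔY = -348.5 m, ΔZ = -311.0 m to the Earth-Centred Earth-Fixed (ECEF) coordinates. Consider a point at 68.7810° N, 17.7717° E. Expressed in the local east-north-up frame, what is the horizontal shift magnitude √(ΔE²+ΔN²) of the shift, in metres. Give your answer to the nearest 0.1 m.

372.5 m

The local east axis at (φ, λ) is (−sin λ, cos λ, 0), so ΔE = −sin(17.7717°)·92.4 + cos(17.7717°)·(-348.5) = -360.07 m.
The local north axis is (−sin φ cos λ, −sin φ sin λ, cos φ), giving ΔN = -82.025 + 99.159 − 112.561 = -95.43 m.
Horizontal magnitude = √(ΔE² + ΔN²) = √((-360.07)² + (-95.43)²) = 372.50 m.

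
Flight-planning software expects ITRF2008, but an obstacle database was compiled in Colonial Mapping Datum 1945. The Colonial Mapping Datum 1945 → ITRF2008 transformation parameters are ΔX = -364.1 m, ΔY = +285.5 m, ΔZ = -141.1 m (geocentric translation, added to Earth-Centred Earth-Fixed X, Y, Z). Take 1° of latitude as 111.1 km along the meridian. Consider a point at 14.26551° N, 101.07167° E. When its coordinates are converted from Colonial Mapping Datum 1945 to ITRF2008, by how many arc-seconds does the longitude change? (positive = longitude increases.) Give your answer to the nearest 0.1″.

sin φ = 0.246416, cos φ = 0.969164, sin λ = 0.981388, cos λ = -0.192037.
East component: ΔE = −sin λ·ΔX + cos λ·ΔY = −(0.981388)(-364.1) + (-0.192037)(285.5) = 302.50 m.
1° of latitude spans 111100 m; at latitude φ, 1° of longitude spans that × cos φ = 107674.1 m, so Δλ = 302.50 / 107674.1 × 3600 = 10.114″.

Δλ = 10.1″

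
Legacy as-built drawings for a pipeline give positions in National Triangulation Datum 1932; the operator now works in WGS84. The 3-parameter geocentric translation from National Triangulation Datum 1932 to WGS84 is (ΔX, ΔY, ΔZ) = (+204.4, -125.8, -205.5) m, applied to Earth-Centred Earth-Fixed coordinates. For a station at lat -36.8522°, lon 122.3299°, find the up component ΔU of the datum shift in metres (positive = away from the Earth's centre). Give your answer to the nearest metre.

ΔU = -49 m

At φ = -36.8522°, λ = 122.3299°: sin φ = -0.599753, cos φ = 0.800185, sin λ = 0.844983, cos λ = -0.534793.
ΔU = cos φ cos λ·ΔX + cos φ sin λ·ΔY + sin φ·ΔZ = (0.800185)(-0.534793)(204.4) + (0.800185)(0.844983)(-125.8) + (-0.599753)(-205.5) = -49.28 m.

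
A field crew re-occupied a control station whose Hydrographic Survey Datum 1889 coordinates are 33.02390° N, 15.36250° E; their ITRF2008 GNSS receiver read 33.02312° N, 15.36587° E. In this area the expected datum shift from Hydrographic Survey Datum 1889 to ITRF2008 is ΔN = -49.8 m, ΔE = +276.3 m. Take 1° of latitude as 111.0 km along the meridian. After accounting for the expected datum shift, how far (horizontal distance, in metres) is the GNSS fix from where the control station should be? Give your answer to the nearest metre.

Observed coordinate differences: Δφ = -0.00078°, Δλ = +0.00337°.
Converting to metres (1° lat = 111000 m, cos φ = 0.838443): observed ΔN = -86.6 m, observed ΔE = 313.6 m.
Subtracting the expected shift leaves a residual of -86.6 − (-49.8) = -36.8 m north and 313.6 − (276.3) = 37.3 m east.
Residual distance = √((-36.8)² + 37.3²) = 52.4 m.

52 m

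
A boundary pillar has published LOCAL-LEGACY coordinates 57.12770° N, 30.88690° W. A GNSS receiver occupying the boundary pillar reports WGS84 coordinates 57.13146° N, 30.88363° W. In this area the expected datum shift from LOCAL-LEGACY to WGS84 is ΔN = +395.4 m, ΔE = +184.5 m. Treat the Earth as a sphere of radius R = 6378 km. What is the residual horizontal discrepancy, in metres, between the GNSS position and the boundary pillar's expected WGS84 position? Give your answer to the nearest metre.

27 m

Observed coordinate differences: Δφ = +0.00376°, Δλ = +0.00327°.
Converting to metres (1° lat = 111317 m, cos φ = 0.542768): observed ΔN = 418.6 m, observed ΔE = 197.6 m.
Subtracting the expected shift leaves a residual of 418.6 − (395.4) = 23.2 m north and 197.6 − (184.5) = 13.1 m east.
Residual distance = √(23.2² + 13.1²) = 26.6 m.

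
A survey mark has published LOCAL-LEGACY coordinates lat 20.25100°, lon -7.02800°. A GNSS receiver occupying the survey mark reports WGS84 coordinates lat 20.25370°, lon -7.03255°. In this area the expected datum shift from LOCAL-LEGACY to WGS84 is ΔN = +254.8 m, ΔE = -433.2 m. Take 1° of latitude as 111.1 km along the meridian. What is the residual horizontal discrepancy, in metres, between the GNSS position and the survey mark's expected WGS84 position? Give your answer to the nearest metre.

61 m

Observed coordinate differences: Δφ = +0.00270°, Δλ = -0.00455°.
Converting to metres (1° lat = 111100 m, cos φ = 0.938185): observed ΔN = 300.0 m, observed ΔE = -474.3 m.
Subtracting the expected shift leaves a residual of 300.0 − (254.8) = 45.2 m north and -474.3 − (-433.2) = -41.1 m east.
Residual distance = √(45.2² + (-41.1)²) = 61.0 m.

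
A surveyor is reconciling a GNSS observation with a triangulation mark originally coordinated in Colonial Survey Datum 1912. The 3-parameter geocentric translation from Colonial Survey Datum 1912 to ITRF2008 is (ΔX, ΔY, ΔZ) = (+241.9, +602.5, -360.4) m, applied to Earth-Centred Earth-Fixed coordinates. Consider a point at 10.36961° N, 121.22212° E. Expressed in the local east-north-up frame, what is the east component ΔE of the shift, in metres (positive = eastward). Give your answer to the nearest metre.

ΔE = -519 m

At φ = 10.36961°, λ = 121.22212°: sin φ = 0.179997, cos φ = 0.983667, sin λ = 0.855164, cos λ = -0.518357.
ΔE = −sin λ·ΔX + cos λ·ΔY = −(0.855164)·(241.9) + (-0.518357)·(602.5) = -519.17 m.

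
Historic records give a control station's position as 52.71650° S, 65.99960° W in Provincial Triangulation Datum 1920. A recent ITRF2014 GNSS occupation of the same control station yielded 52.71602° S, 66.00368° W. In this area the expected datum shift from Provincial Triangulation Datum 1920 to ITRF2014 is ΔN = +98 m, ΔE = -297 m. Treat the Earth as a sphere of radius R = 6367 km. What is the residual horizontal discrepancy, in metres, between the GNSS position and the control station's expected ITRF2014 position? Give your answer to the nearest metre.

50 m

Observed coordinate differences: Δφ = +0.00048°, Δλ = -0.00408°.
Converting to metres (1° lat = 111125 m, cos φ = 0.605759): observed ΔN = 53.3 m, observed ΔE = -274.6 m.
Subtracting the expected shift leaves a residual of 53.3 − (98) = -44.7 m north and -274.6 − (-297) = 22.4 m east.
Residual distance = √((-44.7)² + 22.4²) = 49.9 m.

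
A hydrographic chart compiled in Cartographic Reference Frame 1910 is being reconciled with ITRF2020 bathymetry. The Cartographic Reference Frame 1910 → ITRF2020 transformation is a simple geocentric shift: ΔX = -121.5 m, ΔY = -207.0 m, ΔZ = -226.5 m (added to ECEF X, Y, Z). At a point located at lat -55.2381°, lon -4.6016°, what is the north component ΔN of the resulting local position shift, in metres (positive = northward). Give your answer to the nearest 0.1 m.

ΔN = -215.0 m

The local north axis is (−sin φ cos λ, −sin φ sin λ, cos φ), giving ΔN = -99.494 + 13.643 − 129.143 = -214.99 m.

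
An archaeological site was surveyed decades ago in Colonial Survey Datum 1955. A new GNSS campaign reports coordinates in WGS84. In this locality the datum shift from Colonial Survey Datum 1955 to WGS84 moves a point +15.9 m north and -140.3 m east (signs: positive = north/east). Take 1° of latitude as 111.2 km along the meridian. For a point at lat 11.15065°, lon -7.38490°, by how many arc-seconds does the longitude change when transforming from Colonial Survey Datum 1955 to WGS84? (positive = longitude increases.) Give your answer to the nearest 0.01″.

At latitude 11.15065°, cos φ = 0.981122.
1° of longitude at this latitude = 111.2 × cos φ = 109.10 km, so Δλ = -140.3 / 109100.8 = -0.0012860° = -4.629″.

Δλ = -4.63″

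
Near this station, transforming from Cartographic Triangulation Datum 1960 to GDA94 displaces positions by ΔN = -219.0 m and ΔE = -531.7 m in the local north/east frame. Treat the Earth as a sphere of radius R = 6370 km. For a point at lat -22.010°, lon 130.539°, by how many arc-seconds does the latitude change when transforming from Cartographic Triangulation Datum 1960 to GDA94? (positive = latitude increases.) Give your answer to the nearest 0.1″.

Δφ = -7.1″

On a sphere of radius R, 1 rad of latitude = R, so Δφ = ΔN / R = -219.0 / 6370000 = -3.4380e-05 rad = -7.091″.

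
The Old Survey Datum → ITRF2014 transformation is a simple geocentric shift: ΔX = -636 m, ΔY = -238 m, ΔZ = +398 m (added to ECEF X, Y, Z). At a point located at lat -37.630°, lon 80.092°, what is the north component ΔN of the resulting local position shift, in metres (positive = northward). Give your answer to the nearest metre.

At φ = -37.630°, λ = 80.092°: sin φ = -0.610560, cos φ = 0.791970, sin λ = 0.985085, cos λ = 0.172067.
ΔN = −sin φ cos λ·ΔX − sin φ sin λ·ΔY + cos φ·ΔZ = −(-0.610560)(0.172067)(-636) − (-0.610560)(0.985085)(-238) + (0.791970)(398) = 105.24 m.

ΔN = 105 m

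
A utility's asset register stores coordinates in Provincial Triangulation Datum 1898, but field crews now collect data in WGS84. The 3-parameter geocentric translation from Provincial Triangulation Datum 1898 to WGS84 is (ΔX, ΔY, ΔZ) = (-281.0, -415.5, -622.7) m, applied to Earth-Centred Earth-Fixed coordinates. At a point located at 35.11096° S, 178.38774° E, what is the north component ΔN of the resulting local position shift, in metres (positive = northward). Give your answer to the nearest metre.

At φ = -35.11096°, λ = 178.38774°: sin φ = -0.575162, cos φ = 0.818040, sin λ = 0.028136, cos λ = -0.999604.
ΔN = −sin φ cos λ·ΔX − sin φ sin λ·ΔY + cos φ·ΔZ = −(-0.575162)(-0.999604)(-281.0) − (-0.575162)(0.028136)(-415.5) + (0.818040)(-622.7) = -354.56 m.

ΔN = -355 m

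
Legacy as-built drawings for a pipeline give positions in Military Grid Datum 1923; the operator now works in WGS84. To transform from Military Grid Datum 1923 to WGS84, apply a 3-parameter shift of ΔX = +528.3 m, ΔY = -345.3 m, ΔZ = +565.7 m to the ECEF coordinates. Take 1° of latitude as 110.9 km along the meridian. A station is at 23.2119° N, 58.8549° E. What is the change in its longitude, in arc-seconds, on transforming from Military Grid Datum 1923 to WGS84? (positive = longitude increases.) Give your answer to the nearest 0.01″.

sin φ = 0.394133, cos φ = 0.919053, sin λ = 0.855860, cos λ = 0.517207.
East component: ΔE = −sin λ·ΔX + cos λ·ΔY = −(0.855860)(528.3) + (0.517207)(-345.3) = -630.74 m.
1° of latitude spans 110900 m; at latitude φ, 1° of longitude spans that × cos φ = 101923.0 m, so Δλ = -630.74 / 101923.0 × 3600 = -22.278″.

Δλ = -22.28″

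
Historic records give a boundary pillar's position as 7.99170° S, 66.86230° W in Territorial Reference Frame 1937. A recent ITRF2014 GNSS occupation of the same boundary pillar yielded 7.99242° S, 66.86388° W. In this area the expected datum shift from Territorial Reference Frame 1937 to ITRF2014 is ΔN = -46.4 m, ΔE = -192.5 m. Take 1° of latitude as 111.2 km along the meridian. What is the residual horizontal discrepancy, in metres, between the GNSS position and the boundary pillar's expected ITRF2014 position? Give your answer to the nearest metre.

38 m

Observed coordinate differences: Δφ = -0.00072°, Δλ = -0.00158°.
Converting to metres (1° lat = 111200 m, cos φ = 0.990288): observed ΔN = -80.1 m, observed ΔE = -174.0 m.
Subtracting the expected shift leaves a residual of -80.1 − (-46.4) = -33.7 m north and -174.0 − (-192.5) = 18.5 m east.
Residual distance = √((-33.7)² + 18.5²) = 38.4 m.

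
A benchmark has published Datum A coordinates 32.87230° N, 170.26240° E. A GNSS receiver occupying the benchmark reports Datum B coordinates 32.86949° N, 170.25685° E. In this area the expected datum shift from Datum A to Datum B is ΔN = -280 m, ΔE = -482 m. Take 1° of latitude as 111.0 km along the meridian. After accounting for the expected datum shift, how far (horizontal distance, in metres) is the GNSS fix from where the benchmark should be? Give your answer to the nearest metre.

Observed coordinate differences: Δφ = -0.00281°, Δλ = -0.00555°.
Converting to metres (1° lat = 111000 m, cos φ = 0.839882): observed ΔN = -311.9 m, observed ΔE = -517.4 m.
Subtracting the expected shift leaves a residual of -311.9 − (-280) = -31.9 m north and -517.4 − (-482) = -35.4 m east.
Residual distance = √((-31.9)² + (-35.4)²) = 47.7 m.

48 m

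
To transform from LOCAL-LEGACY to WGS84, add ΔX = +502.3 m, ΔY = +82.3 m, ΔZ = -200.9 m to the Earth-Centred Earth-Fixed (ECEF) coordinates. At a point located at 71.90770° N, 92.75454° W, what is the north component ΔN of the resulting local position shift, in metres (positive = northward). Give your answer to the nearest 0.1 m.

The local north axis is (−sin φ cos λ, −sin φ sin λ, cos φ), giving ΔN = 22.946 + 78.140 − 62.389 = 38.70 m.

ΔN = 38.7 m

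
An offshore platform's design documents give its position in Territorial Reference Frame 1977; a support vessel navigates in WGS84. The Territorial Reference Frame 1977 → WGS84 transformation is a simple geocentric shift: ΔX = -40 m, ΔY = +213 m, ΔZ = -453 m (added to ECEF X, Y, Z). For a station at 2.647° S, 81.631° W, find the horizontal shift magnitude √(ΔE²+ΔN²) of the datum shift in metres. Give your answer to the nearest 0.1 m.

462.6 m

The local east axis at (φ, λ) is (−sin λ, cos λ, 0), so ΔE = −sin(-81.631°)·(-40) + cos(-81.631°)·213 = -8.57 m.
The local north axis is (−sin φ cos λ, −sin φ sin λ, cos φ), giving ΔN = -0.269 − 9.732 − 452.517 = -462.52 m.
Horizontal magnitude = √(ΔE² + ΔN²) = √((-8.57)² + (-462.52)²) = 462.60 m.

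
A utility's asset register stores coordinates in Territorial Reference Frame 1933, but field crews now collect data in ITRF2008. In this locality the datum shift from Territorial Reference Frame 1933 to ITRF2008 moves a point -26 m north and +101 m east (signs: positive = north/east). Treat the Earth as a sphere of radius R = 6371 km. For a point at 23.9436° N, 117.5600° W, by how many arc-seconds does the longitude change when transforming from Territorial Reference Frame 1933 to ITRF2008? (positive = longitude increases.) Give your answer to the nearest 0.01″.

At latitude 23.9436°, cos φ = 0.913945.
One radian of longitude at latitude φ spans R cos φ, so Δλ = ΔE / (R cos φ) = 101.0 / (6371000 × 0.913945) = 1.7346e-05 rad = 3.578″.

Δλ = 3.58″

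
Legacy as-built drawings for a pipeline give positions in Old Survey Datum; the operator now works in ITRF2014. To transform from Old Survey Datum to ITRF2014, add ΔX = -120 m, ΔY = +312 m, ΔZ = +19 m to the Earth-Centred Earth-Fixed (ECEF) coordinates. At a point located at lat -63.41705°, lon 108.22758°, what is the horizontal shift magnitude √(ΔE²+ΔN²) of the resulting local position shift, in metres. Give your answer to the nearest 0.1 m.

At φ = -63.41705°, λ = 108.22758°: sin φ = -0.894287, cos φ = 0.447493, sin λ = 0.949822, cos λ = -0.312792.
ΔE = −sin λ·ΔX + cos λ·ΔY = −(0.949822)·(-120) + (-0.312792)·(312) = 16.39 m.
ΔN = −sin φ cos λ·ΔX − sin φ sin λ·ΔY + cos φ·ΔZ = −(-0.894287)(-0.312792)(-120) − (-0.894287)(0.949822)(312) + (0.447493)(19) = 307.09 m.
Horizontal magnitude = √(ΔE² + ΔN²) = √(16.39² + 307.09²) = 307.52 m.

307.5 m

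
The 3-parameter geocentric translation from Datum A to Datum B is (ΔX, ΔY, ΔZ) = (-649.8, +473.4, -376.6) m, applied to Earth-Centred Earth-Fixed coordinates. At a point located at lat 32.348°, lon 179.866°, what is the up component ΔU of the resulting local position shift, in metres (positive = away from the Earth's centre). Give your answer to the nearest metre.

ΔU = 348 m

At φ = 32.348°, λ = 179.866°: sin φ = 0.535060, cos φ = 0.844814, sin λ = 0.002339, cos λ = -0.999997.
ΔU = cos φ cos λ·ΔX + cos φ sin λ·ΔY + sin φ·ΔZ = (0.844814)(-0.999997)(-649.8) + (0.844814)(0.002339)(473.4) + (0.535060)(-376.6) = 348.39 m.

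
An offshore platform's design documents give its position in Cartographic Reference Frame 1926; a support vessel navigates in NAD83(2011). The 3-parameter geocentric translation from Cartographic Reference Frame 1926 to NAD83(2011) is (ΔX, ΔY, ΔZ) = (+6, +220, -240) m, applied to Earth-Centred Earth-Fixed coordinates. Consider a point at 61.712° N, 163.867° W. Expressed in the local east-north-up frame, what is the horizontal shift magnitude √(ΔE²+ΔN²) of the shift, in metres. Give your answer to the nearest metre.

The local east axis at (φ, λ) is (−sin λ, cos λ, 0), so ΔE = −sin(-163.867°)·6 + cos(-163.867°)·220 = -209.67 m.
The local north axis is (−sin φ cos λ, −sin φ sin λ, cos φ), giving ΔN = 5.075 + 53.830 − 113.737 = -54.83 m.
Horizontal magnitude = √(ΔE² + ΔN²) = √((-209.67)² + (-54.83)²) = 216.72 m.

217 m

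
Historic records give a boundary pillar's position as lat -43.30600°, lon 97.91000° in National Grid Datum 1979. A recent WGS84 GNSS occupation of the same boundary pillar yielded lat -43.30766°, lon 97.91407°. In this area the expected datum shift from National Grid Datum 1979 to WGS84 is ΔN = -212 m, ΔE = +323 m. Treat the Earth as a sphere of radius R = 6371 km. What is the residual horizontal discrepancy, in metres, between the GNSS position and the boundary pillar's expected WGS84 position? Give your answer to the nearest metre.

Observed coordinate differences: Δφ = -0.00166°, Δλ = +0.00407°.
Converting to metres (1° lat = 111195 m, cos φ = 0.727701): observed ΔN = -184.6 m, observed ΔE = 329.3 m.
Subtracting the expected shift leaves a residual of -184.6 − (-212) = 27.4 m north and 329.3 − (323) = 6.3 m east.
Residual distance = √(27.4² + 6.3²) = 28.1 m.

28 m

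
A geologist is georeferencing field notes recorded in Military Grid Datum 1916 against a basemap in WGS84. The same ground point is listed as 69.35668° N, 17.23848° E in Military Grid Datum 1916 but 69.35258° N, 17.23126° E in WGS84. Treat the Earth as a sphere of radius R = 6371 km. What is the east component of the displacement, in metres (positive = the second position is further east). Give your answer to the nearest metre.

Δφ = 69.35258° − 69.35668° = -0.00410°; Δλ = 17.23126° − 17.23848° = -0.00722°.
1° along a meridian = πR/180 = 111195 m.
ΔN = Δφ × 111195 = -455.9 m; ΔE = Δλ × 111195 × cos(69.35668°) = -0.00722 × 111195 × 0.352549 = -283.0 m.

ΔE = -283 m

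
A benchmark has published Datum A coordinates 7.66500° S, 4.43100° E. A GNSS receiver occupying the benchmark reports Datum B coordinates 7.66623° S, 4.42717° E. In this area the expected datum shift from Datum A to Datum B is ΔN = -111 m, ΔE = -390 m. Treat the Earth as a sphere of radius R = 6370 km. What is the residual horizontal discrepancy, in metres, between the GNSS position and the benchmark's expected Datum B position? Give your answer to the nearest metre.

41 m

Observed coordinate differences: Δφ = -0.00123°, Δλ = -0.00383°.
Converting to metres (1° lat = 111177 m, cos φ = 0.991065): observed ΔN = -136.7 m, observed ΔE = -422.0 m.
Subtracting the expected shift leaves a residual of -136.7 − (-111) = -25.7 m north and -422.0 − (-390) = -32.0 m east.
Residual distance = √((-25.7)² + (-32.0)²) = 41.1 m.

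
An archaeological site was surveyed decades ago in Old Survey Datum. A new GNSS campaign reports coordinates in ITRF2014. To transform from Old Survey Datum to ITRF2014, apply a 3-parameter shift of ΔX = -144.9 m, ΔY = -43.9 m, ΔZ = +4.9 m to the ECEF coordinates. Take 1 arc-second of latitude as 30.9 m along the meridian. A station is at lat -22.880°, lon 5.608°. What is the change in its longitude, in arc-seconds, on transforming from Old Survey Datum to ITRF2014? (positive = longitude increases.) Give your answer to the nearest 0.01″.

Δλ = -1.04″

sin φ = -0.388802, cos φ = 0.921321, sin λ = 0.097722, cos λ = 0.995214.
East component: ΔE = −sin λ·ΔX + cos λ·ΔY = −(0.097722)(-144.9) + (0.995214)(-43.9) = -29.53 m.
1° of latitude spans 3600 × 30.90 = 111240 m; at latitude φ, 1° of longitude spans that × cos φ = 102487.8 m, so Δλ = -29.53 / 102487.8 × 3600 = -1.037″.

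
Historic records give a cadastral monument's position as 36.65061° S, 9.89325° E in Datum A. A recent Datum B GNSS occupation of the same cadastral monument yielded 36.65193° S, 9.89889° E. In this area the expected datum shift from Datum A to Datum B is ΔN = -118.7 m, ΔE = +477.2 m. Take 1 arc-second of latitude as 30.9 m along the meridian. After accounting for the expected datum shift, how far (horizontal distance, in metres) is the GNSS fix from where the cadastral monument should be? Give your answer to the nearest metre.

Observed coordinate differences: Δφ = -0.00132°, Δλ = +0.00564°.
Converting to metres (1° lat = 111240 m, cos φ = 0.802291): observed ΔN = -146.8 m, observed ΔE = 503.4 m.
Subtracting the expected shift leaves a residual of -146.8 − (-118.7) = -28.1 m north and 503.4 − (477.2) = 26.2 m east.
Residual distance = √((-28.1)² + 26.2²) = 38.4 m.

38 m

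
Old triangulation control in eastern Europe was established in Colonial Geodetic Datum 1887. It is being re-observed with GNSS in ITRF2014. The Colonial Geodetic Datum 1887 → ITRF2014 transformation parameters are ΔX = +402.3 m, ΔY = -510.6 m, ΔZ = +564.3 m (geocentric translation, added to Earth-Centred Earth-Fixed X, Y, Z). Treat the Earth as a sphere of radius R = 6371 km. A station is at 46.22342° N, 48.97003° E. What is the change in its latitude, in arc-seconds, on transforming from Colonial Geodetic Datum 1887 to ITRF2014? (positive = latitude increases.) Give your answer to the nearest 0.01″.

Δφ = 15.47″

sin φ = 0.722043, cos φ = 0.691848, sin λ = 0.754366, cos λ = 0.656454.
North component: ΔN = −sin φ cos λ·ΔX − sin φ sin λ·ΔY + cos φ·ΔZ = −(0.722043)(0.656454)(402.3) − (0.722043)(0.754366)(-510.6) + (0.691848)(564.3) = 477.84 m.
1° of latitude spans πR/180 = 111195 m, so Δφ = 477.84 / 111195 × 3600 = 15.470″.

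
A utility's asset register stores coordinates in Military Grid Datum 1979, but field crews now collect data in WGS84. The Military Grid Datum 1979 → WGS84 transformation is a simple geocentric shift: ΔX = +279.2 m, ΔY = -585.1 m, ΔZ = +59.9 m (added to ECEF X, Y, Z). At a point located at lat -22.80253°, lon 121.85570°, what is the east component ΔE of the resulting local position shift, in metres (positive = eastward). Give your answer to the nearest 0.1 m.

ΔE = 71.7 m

The local east axis at (φ, λ) is (−sin λ, cos λ, 0), so ΔE = −sin(121.85570°)·279.2 + cos(121.85570°)·(-585.1) = 71.66 m.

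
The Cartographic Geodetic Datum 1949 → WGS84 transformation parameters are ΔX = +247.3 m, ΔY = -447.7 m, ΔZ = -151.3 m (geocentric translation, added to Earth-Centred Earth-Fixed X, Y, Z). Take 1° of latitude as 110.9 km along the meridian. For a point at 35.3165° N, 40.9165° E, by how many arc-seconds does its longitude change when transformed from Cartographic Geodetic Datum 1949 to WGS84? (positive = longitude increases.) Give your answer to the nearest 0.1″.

sin φ = 0.578093, cos φ = 0.815971, sin λ = 0.654958, cos λ = 0.755665.
East component: ΔE = −sin λ·ΔX + cos λ·ΔY = −(0.654958)(247.3) + (0.755665)(-447.7) = -500.28 m.
1° of latitude spans 110900 m; at latitude φ, 1° of longitude spans that × cos φ = 90491.2 m, so Δλ = -500.28 / 90491.2 × 3600 = -19.903″.

Δλ = -19.9″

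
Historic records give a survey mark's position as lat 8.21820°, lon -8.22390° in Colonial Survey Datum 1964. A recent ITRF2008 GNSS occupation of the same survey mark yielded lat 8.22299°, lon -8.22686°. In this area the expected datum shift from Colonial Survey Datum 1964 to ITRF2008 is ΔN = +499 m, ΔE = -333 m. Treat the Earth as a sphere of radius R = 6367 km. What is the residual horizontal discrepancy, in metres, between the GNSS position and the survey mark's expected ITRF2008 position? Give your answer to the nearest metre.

34 m

Observed coordinate differences: Δφ = +0.00479°, Δλ = -0.00296°.
Converting to metres (1° lat = 111125 m, cos φ = 0.989731): observed ΔN = 532.3 m, observed ΔE = -325.6 m.
Subtracting the expected shift leaves a residual of 532.3 − (499) = 33.3 m north and -325.6 − (-333) = 7.4 m east.
Residual distance = √(33.3² + 7.4²) = 34.1 m.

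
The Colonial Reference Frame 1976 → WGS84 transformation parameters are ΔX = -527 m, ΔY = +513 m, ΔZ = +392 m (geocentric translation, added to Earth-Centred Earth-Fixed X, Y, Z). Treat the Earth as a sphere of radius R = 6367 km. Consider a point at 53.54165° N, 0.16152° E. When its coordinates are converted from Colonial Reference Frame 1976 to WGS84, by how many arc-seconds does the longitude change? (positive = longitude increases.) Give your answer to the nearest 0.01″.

Δλ = 28.05″

sin φ = 0.804289, cos φ = 0.594238, sin λ = 0.002819, cos λ = 0.999996.
East component: ΔE = −sin λ·ΔX + cos λ·ΔY = −(0.002819)(-527) + (0.999996)(513) = 514.48 m.
1° of latitude spans πR/180 = 111125 m; at latitude φ, 1° of longitude spans that × cos φ = 66034.8 m, so Δλ = 514.48 / 66034.8 × 3600 = 28.048″.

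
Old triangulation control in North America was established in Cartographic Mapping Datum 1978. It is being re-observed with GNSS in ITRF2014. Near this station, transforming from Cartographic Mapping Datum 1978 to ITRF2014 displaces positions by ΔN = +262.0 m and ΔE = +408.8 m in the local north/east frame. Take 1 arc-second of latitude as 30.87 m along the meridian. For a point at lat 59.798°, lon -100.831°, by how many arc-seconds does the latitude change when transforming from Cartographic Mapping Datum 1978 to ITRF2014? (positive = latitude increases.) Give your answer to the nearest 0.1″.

1″ of latitude = 30.87 m, so Δφ = 262.0 / 30.87 = 8.487″.

Δφ = 8.5″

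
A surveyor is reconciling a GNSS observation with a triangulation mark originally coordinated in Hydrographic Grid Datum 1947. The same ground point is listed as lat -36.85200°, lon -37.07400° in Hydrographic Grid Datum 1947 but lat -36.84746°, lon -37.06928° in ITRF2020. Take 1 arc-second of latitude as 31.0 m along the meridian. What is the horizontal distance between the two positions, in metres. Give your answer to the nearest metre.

Δφ = -36.84746° − -36.85200° = +0.00454°; Δλ = -37.06928° − -37.07400° = +0.00472°.
1° of latitude = 3600 × 31.00 = 111600 m.
ΔN = Δφ × 111600 = 506.7 m; ΔE = Δλ × 111600 × cos(-36.85200°) = +0.00472 × 111600 × 0.800187 = 421.5 m.
Distance = √(ΔE² + ΔN²) = √(421.5² + 506.7²) = 659.1 m.

659 m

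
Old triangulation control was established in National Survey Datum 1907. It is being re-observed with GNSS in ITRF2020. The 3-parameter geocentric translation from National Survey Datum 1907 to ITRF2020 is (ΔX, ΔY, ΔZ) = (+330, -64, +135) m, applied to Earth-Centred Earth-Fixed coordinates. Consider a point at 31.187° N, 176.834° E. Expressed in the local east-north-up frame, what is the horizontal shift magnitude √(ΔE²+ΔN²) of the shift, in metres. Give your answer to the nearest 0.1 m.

The local east axis at (φ, λ) is (−sin λ, cos λ, 0), so ΔE = −sin(176.834°)·330 + cos(176.834°)·(-64) = 45.68 m.
The local north axis is (−sin φ cos λ, −sin φ sin λ, cos φ), giving ΔN = 170.624 + 1.830 + 115.490 = 287.94 m.
Horizontal magnitude = √(ΔE² + ΔN²) = √(45.68² + 287.94²) = 291.54 m.

291.5 m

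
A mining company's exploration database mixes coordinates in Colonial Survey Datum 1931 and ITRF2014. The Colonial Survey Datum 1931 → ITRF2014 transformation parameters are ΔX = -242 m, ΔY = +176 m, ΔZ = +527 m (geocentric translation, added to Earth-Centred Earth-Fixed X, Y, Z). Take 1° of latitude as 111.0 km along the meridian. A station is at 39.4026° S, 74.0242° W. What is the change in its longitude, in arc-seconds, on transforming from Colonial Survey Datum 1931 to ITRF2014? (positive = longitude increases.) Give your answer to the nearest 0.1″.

Δλ = -7.7″

sin φ = -0.634766, cos φ = 0.772705, sin λ = -0.961378, cos λ = 0.275231.
East component: ΔE = −sin λ·ΔX + cos λ·ΔY = −(-0.961378)(-242) + (0.275231)(176) = -184.21 m.
1° of latitude spans 111000 m; at latitude φ, 1° of longitude spans that × cos φ = 85770.2 m, so Δλ = -184.21 / 85770.2 × 3600 = -7.732″.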